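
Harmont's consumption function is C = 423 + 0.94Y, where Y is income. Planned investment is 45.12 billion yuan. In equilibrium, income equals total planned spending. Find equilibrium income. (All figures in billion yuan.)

Y = C + I = 423 + 0.94Y + 45.12
Y − 0.94Y = 468.12
0.06Y = 468.12, so Y = 468.12/0.06 = 7802

Y = 7802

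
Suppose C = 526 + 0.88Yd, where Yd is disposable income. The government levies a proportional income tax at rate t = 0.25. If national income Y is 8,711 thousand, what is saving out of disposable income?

Yd = (1 − 0.25)(8711) = 0.75(8711) = 6533.25
C = 526 + 0.88(6533.25) = 526 + 5749.26 = 6275.26
S = Yd − C = 6533.25 − 6275.26 = 257.99

S = 257.99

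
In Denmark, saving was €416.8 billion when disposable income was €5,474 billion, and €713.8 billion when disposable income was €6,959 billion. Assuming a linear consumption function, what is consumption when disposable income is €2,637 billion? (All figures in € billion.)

MPS = ΔS/ΔY = (713.8 − 416.8)/(6959 − 5474) = 297/1485 = 0.2
MPC = 1 − MPS = 0.8
Autonomous saving = 416.8 − 0.2(5474) = -678, so a = 678
C = 678 + 0.8(2637) = 678 + 2109.6 = 2787.6

C = 2787.6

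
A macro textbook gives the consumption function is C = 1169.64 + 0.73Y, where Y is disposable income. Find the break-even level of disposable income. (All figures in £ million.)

Y = 4332

At break-even, C = Y: 1169.64 + 0.73Y = Y
0.27Y = 1169.64, so Y = 1169.64/0.27 = 4332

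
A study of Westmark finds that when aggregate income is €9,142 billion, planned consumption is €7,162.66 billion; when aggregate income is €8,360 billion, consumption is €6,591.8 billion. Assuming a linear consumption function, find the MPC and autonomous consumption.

MPC = 0.73; a = 489

MPC = ΔC/ΔY = (7162.66 − 6591.8)/(9142 − 8360) = 570.86/782 = 0.73
a = C − MPC·Y = 6591.8 − 0.73(8360) = 6591.8 − 6102.8 = 489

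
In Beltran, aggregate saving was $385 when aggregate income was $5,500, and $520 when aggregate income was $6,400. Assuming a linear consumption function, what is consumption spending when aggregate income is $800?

MPS = ΔS/ΔY = (520 − 385)/(6400 − 5500) = 135/900 = 0.15
MPC = 1 − MPS = 0.85
Autonomous saving = 385 − 0.15(5500) = -440, so a = 440
C = 440 + 0.85(800) = 440 + 680 = 1120

C = 1120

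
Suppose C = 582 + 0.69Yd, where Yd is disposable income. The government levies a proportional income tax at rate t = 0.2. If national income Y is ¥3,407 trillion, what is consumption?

C = 2462.664

Yd = (1 − 0.2)(3407) = 0.8(3407) = 2725.6
C = 582 + 0.69(2725.6) = 582 + 1880.664 = 2462.664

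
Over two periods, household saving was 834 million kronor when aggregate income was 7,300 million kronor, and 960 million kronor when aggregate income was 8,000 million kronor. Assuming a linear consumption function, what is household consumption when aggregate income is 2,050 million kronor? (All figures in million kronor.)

C = 2161

MPS = ΔS/ΔY = (960 − 834)/(8000 − 7300) = 126/700 = 0.18
MPC = 1 − MPS = 0.82
Autonomous saving = 834 − 0.18(7300) = -480, so a = 480
C = 480 + 0.82(2050) = 480 + 1681 = 2161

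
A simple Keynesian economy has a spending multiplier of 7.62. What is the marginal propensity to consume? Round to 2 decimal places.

MPC = 0.87

k = 1/(1 − MPC), so 1 − MPC = 1/k = 1/7.62 = 0.1312
MPC = 1 − 0.1312 = 0.87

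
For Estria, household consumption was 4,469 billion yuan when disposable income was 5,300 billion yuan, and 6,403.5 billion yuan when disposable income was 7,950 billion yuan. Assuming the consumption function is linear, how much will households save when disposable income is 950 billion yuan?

MPC = (6403.5 − 4469)/(7950 − 5300) = 1934.5/2650 = 0.73
a = 4469 − 0.73(5300) = 4469 − 3869 = 600
C = 600 + 0.73(950) = 1293.5
S = 950 − 1293.5 = -343.5

S = -343.5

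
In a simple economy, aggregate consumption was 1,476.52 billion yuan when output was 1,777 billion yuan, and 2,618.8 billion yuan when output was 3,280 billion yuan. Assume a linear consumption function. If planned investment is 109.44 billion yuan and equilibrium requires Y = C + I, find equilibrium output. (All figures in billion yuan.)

MPC = (2618.8 − 1476.52)/(3280 − 1777) = 1142.28/1503 = 0.76
a = 1476.52 − 0.76(1777) = 126
Equilibrium: Y = 126 + 0.76Y + 109.44
0.24Y = 235.44, so Y = 235.44/0.24 = 981

Y = 981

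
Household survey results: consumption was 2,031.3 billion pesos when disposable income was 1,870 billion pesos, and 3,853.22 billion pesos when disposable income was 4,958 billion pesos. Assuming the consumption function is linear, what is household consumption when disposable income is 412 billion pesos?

C = 1171.08

MPC = (3853.22 − 2031.3)/(4958 − 1870) = 1821.92/3088 = 0.59
a = 2031.3 − 0.59(1870) = 2031.3 − 1103.3 = 928
C = 928 + 0.59(412) = 928 + 243.08 = 1171.08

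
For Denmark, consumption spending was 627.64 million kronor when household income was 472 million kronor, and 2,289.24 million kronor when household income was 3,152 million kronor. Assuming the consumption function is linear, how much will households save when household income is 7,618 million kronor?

S = 2559.84

MPC = (2289.24 − 627.64)/(3152 − 472) = 1661.6/2680 = 0.62
a = 627.64 − 0.62(472) = 627.64 − 292.64 = 335
C = 335 + 0.62(7618) = 5058.16
S = 7618 − 5058.16 = 2559.84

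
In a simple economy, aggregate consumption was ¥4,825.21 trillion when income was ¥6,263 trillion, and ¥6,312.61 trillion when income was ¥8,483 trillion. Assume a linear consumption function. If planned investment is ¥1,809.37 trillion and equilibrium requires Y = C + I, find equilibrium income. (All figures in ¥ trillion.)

Y = 7389

MPC = (6312.61 − 4825.21)/(8483 − 6263) = 1487.4/2220 = 0.67
a = 4825.21 − 0.67(6263) = 629
Equilibrium: Y = 629 + 0.67Y + 1809.37
0.33Y = 2438.37, so Y = 2438.37/0.33 = 7389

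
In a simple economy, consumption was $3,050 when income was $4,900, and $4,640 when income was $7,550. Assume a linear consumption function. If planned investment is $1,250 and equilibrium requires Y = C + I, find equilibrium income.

Y = 3400

MPC = (4640 − 3050)/(7550 − 4900) = 1590/2650 = 0.6
a = 3050 − 0.6(4900) = 110
Equilibrium: Y = 110 + 0.6Y + 1250
0.4Y = 1360, so Y = 1360/0.4 = 3400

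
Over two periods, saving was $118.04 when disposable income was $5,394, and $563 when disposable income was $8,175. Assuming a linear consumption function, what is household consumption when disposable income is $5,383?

C = 5266.72

MPS = ΔS/ΔY = (563 − 118.04)/(8175 − 5394) = 444.96/2781 = 0.16
MPC = 1 − MPS = 0.84
Autonomous saving = 118.04 − 0.16(5394) = -745, so a = 745
C = 745 + 0.84(5383) = 745 + 4521.72 = 5266.72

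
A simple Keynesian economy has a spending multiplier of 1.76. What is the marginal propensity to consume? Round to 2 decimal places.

k = 1/(1 − MPC), so 1 − MPC = 1/k = 1/1.76 = 0.5682
MPC = 1 − 0.5682 = 0.43

MPC = 0.43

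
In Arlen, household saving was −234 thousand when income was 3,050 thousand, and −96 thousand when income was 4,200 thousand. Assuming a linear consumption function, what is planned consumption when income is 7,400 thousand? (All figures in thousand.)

C = 7112

MPS = ΔS/ΔY = (-96 − (-234))/(4200 − 3050) = 138/1150 = 0.12
MPC = 1 − MPS = 0.88
Autonomous saving = -234 − 0.12(3050) = -600, so a = 600
C = 600 + 0.88(7400) = 600 + 6512 = 7112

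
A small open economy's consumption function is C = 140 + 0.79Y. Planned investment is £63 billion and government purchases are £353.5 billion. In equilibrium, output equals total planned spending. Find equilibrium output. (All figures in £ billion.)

Y = 2650

Y = C + I + G = 140 + 0.79Y + 63 + 353.5
Y − 0.79Y = 556.5
0.21Y = 556.5, so Y = 556.5/0.21 = 2650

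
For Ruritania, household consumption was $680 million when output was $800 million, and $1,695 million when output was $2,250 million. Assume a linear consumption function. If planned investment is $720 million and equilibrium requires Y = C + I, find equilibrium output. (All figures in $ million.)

Y = 2800

MPC = (1695 − 680)/(2250 − 800) = 1015/1450 = 0.7
a = 680 − 0.7(800) = 120
Equilibrium: Y = 120 + 0.7Y + 720
0.3Y = 840, so Y = 840/0.3 = 2800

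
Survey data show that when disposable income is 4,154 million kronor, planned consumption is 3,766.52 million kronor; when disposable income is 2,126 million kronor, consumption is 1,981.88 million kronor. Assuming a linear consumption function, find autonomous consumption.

MPC = ΔC/ΔY = (3766.52 − 1981.88)/(4154 − 2126) = 1784.64/2028 = 0.88
a = C − MPC·Y = 1981.88 − 0.88(2126) = 1981.88 − 1870.88 = 111

a = 111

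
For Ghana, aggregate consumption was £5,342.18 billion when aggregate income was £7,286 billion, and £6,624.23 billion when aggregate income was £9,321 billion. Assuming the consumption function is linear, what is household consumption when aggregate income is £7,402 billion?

C = 5415.26

MPC = (6624.23 − 5342.18)/(9321 − 7286) = 1282.05/2035 = 0.63
a = 5342.18 − 0.63(7286) = 5342.18 − 4590.18 = 752
C = 752 + 0.63(7402) = 752 + 4663.26 = 5415.26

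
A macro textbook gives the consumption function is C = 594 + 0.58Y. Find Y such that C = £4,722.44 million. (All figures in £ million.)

594 + 0.58Y = 4722.44
0.58Y = 4128.44, so Y = 4128.44/0.58 = 7118

Y = 7118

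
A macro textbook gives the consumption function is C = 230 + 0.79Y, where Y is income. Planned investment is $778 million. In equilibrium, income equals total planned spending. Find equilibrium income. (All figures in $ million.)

Y = 4800

Y = C + I = 230 + 0.79Y + 778
Y − 0.79Y = 1008
0.21Y = 1008, so Y = 1008/0.21 = 4800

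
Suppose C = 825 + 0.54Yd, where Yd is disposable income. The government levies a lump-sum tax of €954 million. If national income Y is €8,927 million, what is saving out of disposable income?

Yd = Y − T = 8927 − 954 = 7973
C = 825 + 0.54(7973) = 825 + 4305.42 = 5130.42
S = Yd − C = 7973 − 5130.42 = 2842.58

S = 2842.58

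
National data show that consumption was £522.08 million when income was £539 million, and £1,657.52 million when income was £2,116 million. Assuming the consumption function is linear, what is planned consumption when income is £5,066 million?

MPC = (1657.52 − 522.08)/(2116 − 539) = 1135.44/1577 = 0.72
a = 522.08 − 0.72(539) = 522.08 − 388.08 = 134
C = 134 + 0.72(5066) = 134 + 3647.52 = 3781.52

C = 3781.52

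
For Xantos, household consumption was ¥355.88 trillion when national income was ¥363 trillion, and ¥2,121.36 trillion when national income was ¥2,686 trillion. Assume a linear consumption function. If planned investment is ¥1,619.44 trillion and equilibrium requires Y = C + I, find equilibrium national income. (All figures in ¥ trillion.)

MPC = (2121.36 − 355.88)/(2686 − 363) = 1765.48/2323 = 0.76
a = 355.88 − 0.76(363) = 80
Equilibrium: Y = 80 + 0.76Y + 1619.44
0.24Y = 1699.44, so Y = 1699.44/0.24 = 7081

Y = 7081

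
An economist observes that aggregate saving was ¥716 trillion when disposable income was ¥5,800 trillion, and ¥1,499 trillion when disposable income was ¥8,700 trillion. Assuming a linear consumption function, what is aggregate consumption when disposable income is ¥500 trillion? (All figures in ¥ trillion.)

C = 1215

MPS = ΔS/ΔY = (1499 − 716)/(8700 − 5800) = 783/2900 = 0.27
MPC = 1 − MPS = 0.73
Autonomous saving = 716 − 0.27(5800) = -850, so a = 850
C = 850 + 0.73(500) = 850 + 365 = 1215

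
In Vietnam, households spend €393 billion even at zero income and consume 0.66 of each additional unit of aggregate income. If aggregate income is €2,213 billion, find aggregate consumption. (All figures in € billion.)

C = 1853.58

C = 393 + 0.66(2213) = 393 + 1460.58 = 1853.58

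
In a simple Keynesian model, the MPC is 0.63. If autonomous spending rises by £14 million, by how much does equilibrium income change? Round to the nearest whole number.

ΔY ≈ 38

The multiplier is 1/(1 − MPC) = 1/0.37.
ΔY = 14/0.37 = 37.84 ≈ 38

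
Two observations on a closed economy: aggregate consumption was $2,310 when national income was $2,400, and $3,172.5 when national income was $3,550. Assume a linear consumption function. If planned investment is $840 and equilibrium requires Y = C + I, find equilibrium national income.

Y = 5400

MPC = (3172.5 − 2310)/(3550 − 2400) = 862.5/1150 = 0.75
a = 2310 − 0.75(2400) = 510
Equilibrium: Y = 510 + 0.75Y + 840
0.25Y = 1350, so Y = 1350/0.25 = 5400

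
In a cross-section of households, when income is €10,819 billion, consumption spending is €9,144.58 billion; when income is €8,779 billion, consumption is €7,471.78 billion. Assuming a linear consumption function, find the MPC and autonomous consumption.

MPC = ΔC/ΔY = (9144.58 − 7471.78)/(10819 − 8779) = 1672.8/2040 = 0.82
a = C − MPC·Y = 7471.78 − 0.82(8779) = 7471.78 − 7198.78 = 273

MPC = 0.82; a = 273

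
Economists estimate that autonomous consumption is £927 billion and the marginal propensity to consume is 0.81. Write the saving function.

S = Y − C = Y − (927 + 0.81Y) = -927 + (1 − 0.81)Y

S = -927 + 0.19Y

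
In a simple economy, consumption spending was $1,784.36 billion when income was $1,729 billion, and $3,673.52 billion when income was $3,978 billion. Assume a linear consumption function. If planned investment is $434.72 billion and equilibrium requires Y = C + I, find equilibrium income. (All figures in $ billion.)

MPC = (3673.52 − 1784.36)/(3978 − 1729) = 1889.16/2249 = 0.84
a = 1784.36 − 0.84(1729) = 332
Equilibrium: Y = 332 + 0.84Y + 434.72
0.16Y = 766.72, so Y = 766.72/0.16 = 4792

Y = 4792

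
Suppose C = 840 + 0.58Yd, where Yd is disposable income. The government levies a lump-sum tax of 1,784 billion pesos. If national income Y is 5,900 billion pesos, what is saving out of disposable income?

S = 888.72

Yd = Y − T = 5900 − 1784 = 4116
C = 840 + 0.58(4116) = 840 + 2387.28 = 3227.28
S = Yd − C = 4116 − 3227.28 = 888.72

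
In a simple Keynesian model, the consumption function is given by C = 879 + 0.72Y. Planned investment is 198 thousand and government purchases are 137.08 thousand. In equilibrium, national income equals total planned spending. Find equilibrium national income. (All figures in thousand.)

Y = 4336

Y = C + I + G = 879 + 0.72Y + 198 + 137.08
Y − 0.72Y = 1214.08
0.28Y = 1214.08, so Y = 1214.08/0.28 = 4336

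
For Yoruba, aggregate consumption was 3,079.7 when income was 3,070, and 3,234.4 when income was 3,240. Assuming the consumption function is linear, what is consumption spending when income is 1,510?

C = 1660.1

MPC = (3234.4 − 3079.7)/(3240 − 3070) = 154.7/170 = 0.91
a = 3079.7 − 0.91(3070) = 3079.7 − 2793.7 = 286
C = 286 + 0.91(1510) = 286 + 1374.1 = 1660.1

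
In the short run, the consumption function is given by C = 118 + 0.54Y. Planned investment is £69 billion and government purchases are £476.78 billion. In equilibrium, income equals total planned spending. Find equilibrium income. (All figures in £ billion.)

Y = 1443

Y = C + I + G = 118 + 0.54Y + 69 + 476.78
Y − 0.54Y = 663.78
0.46Y = 663.78, so Y = 663.78/0.46 = 1443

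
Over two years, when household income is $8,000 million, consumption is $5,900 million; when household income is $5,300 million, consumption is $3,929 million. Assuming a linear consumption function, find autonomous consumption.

MPC = ΔC/ΔY = (5900 − 3929)/(8000 − 5300) = 1971/2700 = 0.73
a = C − MPC·Y = 3929 − 0.73(5300) = 3929 − 3869 = 60

a = 60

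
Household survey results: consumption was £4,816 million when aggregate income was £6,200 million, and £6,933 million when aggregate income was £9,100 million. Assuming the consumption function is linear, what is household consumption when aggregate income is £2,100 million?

MPC = (6933 − 4816)/(9100 − 6200) = 2117/2900 = 0.73
a = 4816 − 0.73(6200) = 4816 − 4526 = 290
C = 290 + 0.73(2100) = 290 + 1533 = 1823

C = 1823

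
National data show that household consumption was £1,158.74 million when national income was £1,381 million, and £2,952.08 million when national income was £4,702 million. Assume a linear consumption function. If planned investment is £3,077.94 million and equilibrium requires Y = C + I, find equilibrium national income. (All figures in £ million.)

MPC = (2952.08 − 1158.74)/(4702 − 1381) = 1793.34/3321 = 0.54
a = 1158.74 − 0.54(1381) = 413
Equilibrium: Y = 413 + 0.54Y + 3077.94
0.46Y = 3490.94, so Y = 3490.94/0.46 = 7589

Y = 7589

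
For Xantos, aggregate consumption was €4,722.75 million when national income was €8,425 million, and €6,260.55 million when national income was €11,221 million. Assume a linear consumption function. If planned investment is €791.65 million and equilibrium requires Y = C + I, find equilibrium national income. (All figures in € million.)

MPC = (6260.55 − 4722.75)/(11221 − 8425) = 1537.8/2796 = 0.55
a = 4722.75 − 0.55(8425) = 89
Equilibrium: Y = 89 + 0.55Y + 791.65
0.45Y = 880.65, so Y = 880.65/0.45 = 1957

Y = 1957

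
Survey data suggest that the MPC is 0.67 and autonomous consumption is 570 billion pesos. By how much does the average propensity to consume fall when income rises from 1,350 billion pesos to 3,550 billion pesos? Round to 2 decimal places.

ΔAPC = 0.26

At Y = 1350: C = 570 + 0.67(1350) = 1474.5, APC = 1474.5/1350 = 1.092
At Y = 3550: C = 2948.5, APC = 2948.5/3550 = 0.831
Fall in APC = 1.092 − 0.831 = 0.261 ≈ 0.26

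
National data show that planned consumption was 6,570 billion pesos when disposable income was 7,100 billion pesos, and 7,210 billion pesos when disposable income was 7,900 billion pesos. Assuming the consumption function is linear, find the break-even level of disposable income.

Y = 4450

MPC = (7210 − 6570)/(7900 − 7100) = 640/800 = 0.8
a = 6570 − 0.8(7100) = 6570 − 5680 = 890
Break-even: Y = a/(1−MPC) = 890/0.2 = 4450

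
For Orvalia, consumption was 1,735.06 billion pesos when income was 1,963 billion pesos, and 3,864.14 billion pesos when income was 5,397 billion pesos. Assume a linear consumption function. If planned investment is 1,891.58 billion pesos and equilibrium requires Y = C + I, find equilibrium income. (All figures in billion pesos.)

Y = 6341

MPC = (3864.14 − 1735.06)/(5397 − 1963) = 2129.08/3434 = 0.62
a = 1735.06 − 0.62(1963) = 518
Equilibrium: Y = 518 + 0.62Y + 1891.58
0.38Y = 2409.58, so Y = 2409.58/0.38 = 6341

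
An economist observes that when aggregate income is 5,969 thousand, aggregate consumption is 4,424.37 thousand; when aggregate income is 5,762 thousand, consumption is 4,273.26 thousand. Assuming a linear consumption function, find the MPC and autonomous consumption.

MPC = ΔC/ΔY = (4424.37 − 4273.26)/(5969 − 5762) = 151.11/207 = 0.73
a = C − MPC·Y = 4273.26 − 0.73(5762) = 4273.26 − 4206.26 = 67

MPC = 0.73; a = 67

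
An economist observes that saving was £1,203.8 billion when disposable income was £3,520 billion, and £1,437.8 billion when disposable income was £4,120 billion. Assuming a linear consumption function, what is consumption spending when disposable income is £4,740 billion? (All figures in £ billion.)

C = 3060.4

MPS = ΔS/ΔY = (1437.8 − 1203.8)/(4120 − 3520) = 234/600 = 0.39
MPC = 1 − MPS = 0.61
Autonomous saving = 1203.8 − 0.39(3520) = -169, so a = 169
C = 169 + 0.61(4740) = 169 + 2891.4 = 3060.4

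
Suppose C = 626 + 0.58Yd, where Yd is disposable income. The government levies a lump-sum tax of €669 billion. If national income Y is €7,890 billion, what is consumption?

C = 4814.18

Yd = Y − T = 7890 − 669 = 7221
C = 626 + 0.58(7221) = 626 + 4188.18 = 4814.18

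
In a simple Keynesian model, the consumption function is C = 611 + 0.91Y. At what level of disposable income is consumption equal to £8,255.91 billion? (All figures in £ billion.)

Y = 8401

611 + 0.91Y = 8255.91
0.91Y = 7644.91, so Y = 7644.91/0.91 = 8401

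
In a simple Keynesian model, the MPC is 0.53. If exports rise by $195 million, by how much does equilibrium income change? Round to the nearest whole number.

The multiplier is 1/(1 − MPC) = 1/0.47.
ΔY = 195/0.47 = 414.89 ≈ 415

ΔY ≈ 415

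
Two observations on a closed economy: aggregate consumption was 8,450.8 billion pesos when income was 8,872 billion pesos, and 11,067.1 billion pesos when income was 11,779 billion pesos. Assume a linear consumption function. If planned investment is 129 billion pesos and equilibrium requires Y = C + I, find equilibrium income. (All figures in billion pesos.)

Y = 5950

MPC = (11067.1 − 8450.8)/(11779 − 8872) = 2616.3/2907 = 0.9
a = 8450.8 − 0.9(8872) = 466
Equilibrium: Y = 466 + 0.9Y + 129
0.1Y = 595, so Y = 595/0.1 = 5950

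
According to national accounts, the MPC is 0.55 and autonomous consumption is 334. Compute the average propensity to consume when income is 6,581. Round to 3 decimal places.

C = 334 + 0.55(6581) = 3953.55
APC = C/Y = 3953.55/6581 = 0.601

APC = 0.601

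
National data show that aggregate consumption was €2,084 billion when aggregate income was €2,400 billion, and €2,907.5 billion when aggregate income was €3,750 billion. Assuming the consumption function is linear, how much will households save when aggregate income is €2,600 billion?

S = 394

MPC = (2907.5 − 2084)/(3750 − 2400) = 823.5/1350 = 0.61
a = 2084 − 0.61(2400) = 2084 − 1464 = 620
C = 620 + 0.61(2600) = 2206
S = 2600 − 2206 = 394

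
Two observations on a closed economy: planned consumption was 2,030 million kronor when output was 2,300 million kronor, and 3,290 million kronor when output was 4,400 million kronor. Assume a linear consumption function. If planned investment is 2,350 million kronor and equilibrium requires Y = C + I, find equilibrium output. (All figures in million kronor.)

MPC = (3290 − 2030)/(4400 − 2300) = 1260/2100 = 0.6
a = 2030 − 0.6(2300) = 650
Equilibrium: Y = 650 + 0.6Y + 2350
0.4Y = 3000, so Y = 3000/0.4 = 7500

Y = 7500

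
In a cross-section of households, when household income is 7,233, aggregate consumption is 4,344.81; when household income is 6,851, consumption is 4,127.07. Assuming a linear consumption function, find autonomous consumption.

MPC = ΔC/ΔY = (4344.81 − 4127.07)/(7233 − 6851) = 217.74/382 = 0.57
a = C − MPC·Y = 4127.07 − 0.57(6851) = 4127.07 − 3905.07 = 222

a = 222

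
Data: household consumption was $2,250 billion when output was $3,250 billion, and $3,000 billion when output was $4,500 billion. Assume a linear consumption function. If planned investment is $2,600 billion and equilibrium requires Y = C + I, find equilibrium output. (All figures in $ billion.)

Y = 7250

MPC = (3000 − 2250)/(4500 − 3250) = 750/1250 = 0.6
a = 2250 − 0.6(3250) = 300
Equilibrium: Y = 300 + 0.6Y + 2600
0.4Y = 2900, so Y = 2900/0.4 = 7250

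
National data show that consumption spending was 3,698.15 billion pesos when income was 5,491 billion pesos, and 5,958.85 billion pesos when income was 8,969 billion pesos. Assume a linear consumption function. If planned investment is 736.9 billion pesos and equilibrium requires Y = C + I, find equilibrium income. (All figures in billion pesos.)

Y = 2474

MPC = (5958.85 − 3698.15)/(8969 − 5491) = 2260.7/3478 = 0.65
a = 3698.15 − 0.65(5491) = 129
Equilibrium: Y = 129 + 0.65Y + 736.9
0.35Y = 865.9, so Y = 865.9/0.35 = 2474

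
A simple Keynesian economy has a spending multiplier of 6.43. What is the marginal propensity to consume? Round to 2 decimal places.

k = 1/(1 − MPC), so 1 − MPC = 1/k = 1/6.43 = 0.1555
MPC = 1 − 0.1555 = 0.84

MPC = 0.84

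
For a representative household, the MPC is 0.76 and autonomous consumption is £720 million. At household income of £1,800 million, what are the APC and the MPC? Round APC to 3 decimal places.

MPC = 0.76 (the slope of the consumption function)
C = 720 + 0.76(1800) = 2088, so APC = 2088/1800 = 1.160

APC = 1.160; MPC = 0.76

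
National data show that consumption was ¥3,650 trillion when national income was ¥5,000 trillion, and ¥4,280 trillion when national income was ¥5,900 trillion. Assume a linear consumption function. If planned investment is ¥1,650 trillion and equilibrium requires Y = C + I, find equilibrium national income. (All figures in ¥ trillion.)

Y = 6000

MPC = (4280 − 3650)/(5900 − 5000) = 630/900 = 0.7
a = 3650 − 0.7(5000) = 150
Equilibrium: Y = 150 + 0.7Y + 1650
0.3Y = 1800, so Y = 1800/0.3 = 6000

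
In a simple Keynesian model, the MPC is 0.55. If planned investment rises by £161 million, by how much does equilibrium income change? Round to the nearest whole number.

The multiplier is 1/(1 − MPC) = 1/0.45.
ΔY = 161/0.45 = 357.78 ≈ 358

ΔY ≈ 358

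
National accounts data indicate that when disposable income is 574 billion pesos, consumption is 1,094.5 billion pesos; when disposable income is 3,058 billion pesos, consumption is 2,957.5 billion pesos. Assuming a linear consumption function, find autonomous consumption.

MPC = ΔC/ΔY = (2957.5 − 1094.5)/(3058 − 574) = 1863/2484 = 0.75
a = C − MPC·Y = 1094.5 − 0.75(574) = 1094.5 − 430.5 = 664

a = 664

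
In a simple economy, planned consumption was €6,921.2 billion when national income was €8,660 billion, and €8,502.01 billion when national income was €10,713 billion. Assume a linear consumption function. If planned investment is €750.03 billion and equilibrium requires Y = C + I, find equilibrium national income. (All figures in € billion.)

Y = 4361

MPC = (8502.01 − 6921.2)/(10713 − 8660) = 1580.81/2053 = 0.77
a = 6921.2 − 0.77(8660) = 253
Equilibrium: Y = 253 + 0.77Y + 750.03
0.23Y = 1003.03, so Y = 1003.03/0.23 = 4361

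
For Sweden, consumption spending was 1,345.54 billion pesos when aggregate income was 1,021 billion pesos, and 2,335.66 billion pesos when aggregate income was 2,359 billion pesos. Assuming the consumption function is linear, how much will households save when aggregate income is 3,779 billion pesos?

MPC = (2335.66 − 1345.54)/(2359 − 1021) = 990.12/1338 = 0.74
a = 1345.54 − 0.74(1021) = 1345.54 − 755.54 = 590
C = 590 + 0.74(3779) = 3386.46
S = 3779 − 3386.46 = 392.54

S = 392.54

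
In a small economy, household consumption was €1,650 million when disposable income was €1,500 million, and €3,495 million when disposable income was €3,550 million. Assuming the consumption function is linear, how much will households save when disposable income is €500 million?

MPC = (3495 − 1650)/(3550 − 1500) = 1845/2050 = 0.9
a = 1650 − 0.9(1500) = 1650 − 1350 = 300
C = 300 + 0.9(500) = 750
S = 500 − 750 = -250

S = -250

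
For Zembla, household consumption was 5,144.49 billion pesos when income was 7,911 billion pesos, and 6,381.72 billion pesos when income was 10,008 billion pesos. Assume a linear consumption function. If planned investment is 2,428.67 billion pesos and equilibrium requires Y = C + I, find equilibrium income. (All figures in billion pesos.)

MPC = (6381.72 − 5144.49)/(10008 − 7911) = 1237.23/2097 = 0.59
a = 5144.49 − 0.59(7911) = 477
Equilibrium: Y = 477 + 0.59Y + 2428.67
0.41Y = 2905.67, so Y = 2905.67/0.41 = 7087

Y = 7087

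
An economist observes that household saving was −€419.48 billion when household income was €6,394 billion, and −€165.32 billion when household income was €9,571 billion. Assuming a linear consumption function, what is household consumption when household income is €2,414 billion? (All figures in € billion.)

C = 3151.88

MPS = ΔS/ΔY = (-165.32 − (-419.48))/(9571 − 6394) = 254.16/3177 = 0.08
MPC = 1 − MPS = 0.92
Autonomous saving = -419.48 − 0.08(6394) = -931, so a = 931
C = 931 + 0.92(2414) = 931 + 2220.88 = 3151.88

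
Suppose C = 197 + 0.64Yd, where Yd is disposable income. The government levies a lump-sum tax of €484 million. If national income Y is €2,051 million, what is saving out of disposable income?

S = 367.12

Yd = Y − T = 2051 − 484 = 1567
C = 197 + 0.64(1567) = 197 + 1002.88 = 1199.88
S = Yd − C = 1567 − 1199.88 = 367.12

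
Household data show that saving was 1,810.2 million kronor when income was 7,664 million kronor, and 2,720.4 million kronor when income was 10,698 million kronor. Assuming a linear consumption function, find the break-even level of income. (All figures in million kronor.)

MPS = ΔS/ΔY = (2720.4 − 1810.2)/(10698 − 7664) = 910.2/3034 = 0.3
MPC = 1 − MPS = 0.7
From S(7664) = 1810.2: −a + 0.3(7664) = 1810.2, so a = 2299.2 − 1810.2 = 489
Break-even (S = 0): Y = a/MPS = 489/0.3 = 1630

Y = 1630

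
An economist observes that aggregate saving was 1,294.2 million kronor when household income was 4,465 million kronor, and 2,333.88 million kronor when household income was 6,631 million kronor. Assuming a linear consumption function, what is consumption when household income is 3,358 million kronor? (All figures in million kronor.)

MPS = ΔS/ΔY = (2333.88 − 1294.2)/(6631 − 4465) = 1039.68/2166 = 0.48
MPC = 1 − MPS = 0.52
Autonomous saving = 1294.2 − 0.48(4465) = -849, so a = 849
C = 849 + 0.52(3358) = 849 + 1746.16 = 2595.16

C = 2595.16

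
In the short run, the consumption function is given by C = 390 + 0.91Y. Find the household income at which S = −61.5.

Y = 3650

S = Y − C = -390 + 0.09Y
-390 + 0.09Y = -61.5, so 0.09Y = 328.5 and Y = 3650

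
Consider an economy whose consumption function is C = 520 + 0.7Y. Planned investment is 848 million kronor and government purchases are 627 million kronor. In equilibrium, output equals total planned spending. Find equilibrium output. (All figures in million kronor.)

Y = C + I + G = 520 + 0.7Y + 848 + 627
Y − 0.7Y = 1995
0.3Y = 1995, so Y = 1995/0.3 = 6650

Y = 6650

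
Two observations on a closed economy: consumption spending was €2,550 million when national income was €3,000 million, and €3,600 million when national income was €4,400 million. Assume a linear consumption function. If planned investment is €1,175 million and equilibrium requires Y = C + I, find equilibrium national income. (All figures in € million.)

Y = 5900

MPC = (3600 − 2550)/(4400 − 3000) = 1050/1400 = 0.75
a = 2550 − 0.75(3000) = 300
Equilibrium: Y = 300 + 0.75Y + 1175
0.25Y = 1475, so Y = 1475/0.25 = 5900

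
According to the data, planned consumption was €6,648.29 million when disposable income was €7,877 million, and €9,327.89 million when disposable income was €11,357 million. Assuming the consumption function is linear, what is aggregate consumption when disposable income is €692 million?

MPC = (9327.89 − 6648.29)/(11357 − 7877) = 2679.6/3480 = 0.77
a = 6648.29 − 0.77(7877) = 6648.29 − 6065.29 = 583
C = 583 + 0.77(692) = 583 + 532.84 = 1115.84

C = 1115.84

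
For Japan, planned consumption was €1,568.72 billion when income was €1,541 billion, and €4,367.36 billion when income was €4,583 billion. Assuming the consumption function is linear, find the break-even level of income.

MPC = (4367.36 − 1568.72)/(4583 − 1541) = 2798.64/3042 = 0.92
a = 1568.72 − 0.92(1541) = 1568.72 − 1417.72 = 151
Break-even: Y = a/(1−MPC) = 151/0.08 = 1887.5

Y = 1887.5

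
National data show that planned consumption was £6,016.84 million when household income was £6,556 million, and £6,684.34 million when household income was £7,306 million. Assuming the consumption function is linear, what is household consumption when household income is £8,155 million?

MPC = (6684.34 − 6016.84)/(7306 − 6556) = 667.5/750 = 0.89
a = 6016.84 − 0.89(6556) = 6016.84 − 5834.84 = 182
C = 182 + 0.89(8155) = 182 + 7257.95 = 7439.95

C = 7439.95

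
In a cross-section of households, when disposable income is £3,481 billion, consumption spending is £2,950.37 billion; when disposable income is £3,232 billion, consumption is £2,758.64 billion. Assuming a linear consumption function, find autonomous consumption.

a = 270

MPC = ΔC/ΔY = (2950.37 − 2758.64)/(3481 − 3232) = 191.73/249 = 0.77
a = C − MPC·Y = 2758.64 − 0.77(3232) = 2758.64 − 2488.64 = 270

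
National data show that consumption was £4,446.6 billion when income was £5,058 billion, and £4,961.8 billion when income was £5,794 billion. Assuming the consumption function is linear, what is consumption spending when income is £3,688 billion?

MPC = (4961.8 − 4446.6)/(5794 − 5058) = 515.2/736 = 0.7
a = 4446.6 − 0.7(5058) = 4446.6 − 3540.6 = 906
C = 906 + 0.7(3688) = 906 + 2581.6 = 3487.6

C = 3487.6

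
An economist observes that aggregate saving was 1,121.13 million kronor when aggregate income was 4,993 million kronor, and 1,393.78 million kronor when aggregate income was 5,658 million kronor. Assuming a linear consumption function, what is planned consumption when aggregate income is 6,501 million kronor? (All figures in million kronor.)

MPS = ΔS/ΔY = (1393.78 − 1121.13)/(5658 − 4993) = 272.65/665 = 0.41
MPC = 1 − MPS = 0.59
Autonomous saving = 1121.13 − 0.41(4993) = -926, so a = 926
C = 926 + 0.59(6501) = 926 + 3835.59 = 4761.59

C = 4761.59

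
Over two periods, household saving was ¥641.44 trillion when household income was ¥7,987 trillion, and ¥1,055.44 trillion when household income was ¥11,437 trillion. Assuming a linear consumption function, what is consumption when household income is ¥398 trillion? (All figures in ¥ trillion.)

C = 667.24

MPS = ΔS/ΔY = (1055.44 − 641.44)/(11437 − 7987) = 414/3450 = 0.12
MPC = 1 − MPS = 0.88
Autonomous saving = 641.44 − 0.12(7987) = -317, so a = 317
C = 317 + 0.88(398) = 317 + 350.24 = 667.24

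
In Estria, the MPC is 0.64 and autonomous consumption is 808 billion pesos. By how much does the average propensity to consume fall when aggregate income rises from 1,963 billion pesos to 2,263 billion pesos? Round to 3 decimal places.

ΔAPC = 0.055

At Y = 1963: C = 808 + 0.64(1963) = 2064.32, APC = 2064.32/1963 = 1.0516
At Y = 2263: C = 2256.32, APC = 2256.32/2263 = 0.9970
Fall in APC = 1.0516 − 0.9970 = 0.0546 ≈ 0.055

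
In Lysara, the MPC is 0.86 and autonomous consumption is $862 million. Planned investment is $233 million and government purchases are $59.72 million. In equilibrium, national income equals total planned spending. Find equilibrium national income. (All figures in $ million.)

Y = C + I + G = 862 + 0.86Y + 233 + 59.72
Y − 0.86Y = 1154.72
0.14Y = 1154.72, so Y = 1154.72/0.14 = 8248

Y = 8248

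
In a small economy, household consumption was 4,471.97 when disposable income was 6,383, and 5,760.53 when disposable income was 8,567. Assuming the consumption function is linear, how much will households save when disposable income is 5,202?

MPC = (5760.53 − 4471.97)/(8567 − 6383) = 1288.56/2184 = 0.59
a = 4471.97 − 0.59(6383) = 4471.97 − 3765.97 = 706
C = 706 + 0.59(5202) = 3775.18
S = 5202 − 3775.18 = 1426.82

S = 1426.82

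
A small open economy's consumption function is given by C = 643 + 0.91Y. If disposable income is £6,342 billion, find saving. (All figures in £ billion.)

C = 643 + 0.91(6342) = 643 + 5771.22 = 6414.22
S = Y − C = 6342 − 6414.22 = -72.22

S = -72.22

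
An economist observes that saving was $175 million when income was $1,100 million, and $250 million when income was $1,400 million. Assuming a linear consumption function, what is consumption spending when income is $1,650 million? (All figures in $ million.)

C = 1337.5

MPS = ΔS/ΔY = (250 − 175)/(1400 − 1100) = 75/300 = 0.25
MPC = 1 − MPS = 0.75
Autonomous saving = 175 − 0.25(1100) = -100, so a = 100
C = 100 + 0.75(1650) = 100 + 1237.5 = 1337.5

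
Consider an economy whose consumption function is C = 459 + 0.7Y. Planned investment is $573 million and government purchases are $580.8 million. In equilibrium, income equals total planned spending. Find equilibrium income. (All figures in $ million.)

Y = 5376

Y = C + I + G = 459 + 0.7Y + 573 + 580.8
Y − 0.7Y = 1612.8
0.3Y = 1612.8, so Y = 1612.8/0.3 = 5376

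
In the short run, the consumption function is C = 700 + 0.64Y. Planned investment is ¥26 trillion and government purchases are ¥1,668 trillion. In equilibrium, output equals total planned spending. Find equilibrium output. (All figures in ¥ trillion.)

Y = C + I + G = 700 + 0.64Y + 26 + 1668
Y − 0.64Y = 2394
0.36Y = 2394, so Y = 2394/0.36 = 6650

Y = 6650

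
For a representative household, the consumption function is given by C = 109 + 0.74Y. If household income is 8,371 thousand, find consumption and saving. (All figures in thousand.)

C = 6303.54; S = 2067.46

C = 109 + 0.74(8371) = 109 + 6194.54 = 6303.54
S = Y − C = 8371 − 6303.54 = 2067.46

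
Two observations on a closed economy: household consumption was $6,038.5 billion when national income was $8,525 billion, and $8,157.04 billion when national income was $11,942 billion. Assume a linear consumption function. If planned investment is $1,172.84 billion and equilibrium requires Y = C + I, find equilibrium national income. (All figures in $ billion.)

Y = 5068

MPC = (8157.04 − 6038.5)/(11942 − 8525) = 2118.54/3417 = 0.62
a = 6038.5 − 0.62(8525) = 753
Equilibrium: Y = 753 + 0.62Y + 1172.84
0.38Y = 1925.84, so Y = 1925.84/0.38 = 5068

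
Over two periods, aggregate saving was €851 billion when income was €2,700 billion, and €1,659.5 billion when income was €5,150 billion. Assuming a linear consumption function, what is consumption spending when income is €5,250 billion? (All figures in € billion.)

C = 3557.5

MPS = ΔS/ΔY = (1659.5 − 851)/(5150 − 2700) = 808.5/2450 = 0.33
MPC = 1 − MPS = 0.67
Autonomous saving = 851 − 0.33(2700) = -40, so a = 40
C = 40 + 0.67(5250) = 40 + 3517.5 = 3557.5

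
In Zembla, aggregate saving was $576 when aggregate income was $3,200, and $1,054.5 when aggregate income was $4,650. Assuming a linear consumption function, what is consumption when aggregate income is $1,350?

MPS = ΔS/ΔY = (1054.5 − 576)/(4650 − 3200) = 478.5/1450 = 0.33
MPC = 1 − MPS = 0.67
Autonomous saving = 576 − 0.33(3200) = -480, so a = 480
C = 480 + 0.67(1350) = 480 + 904.5 = 1384.5

C = 1384.5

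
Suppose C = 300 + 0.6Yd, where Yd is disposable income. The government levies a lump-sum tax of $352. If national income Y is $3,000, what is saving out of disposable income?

Yd = Y − T = 3000 − 352 = 2648
C = 300 + 0.6(2648) = 300 + 1588.8 = 1888.8
S = Yd − C = 2648 − 1888.8 = 759.2

S = 759.2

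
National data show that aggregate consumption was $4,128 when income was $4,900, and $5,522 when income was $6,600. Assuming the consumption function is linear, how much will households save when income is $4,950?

MPC = (5522 − 4128)/(6600 − 4900) = 1394/1700 = 0.82
a = 4128 − 0.82(4900) = 4128 − 4018 = 110
C = 110 + 0.82(4950) = 4169
S = 4950 − 4169 = 781

S = 781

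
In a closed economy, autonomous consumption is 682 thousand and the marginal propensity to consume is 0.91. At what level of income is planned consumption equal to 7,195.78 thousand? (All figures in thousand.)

682 + 0.91Y = 7195.78
0.91Y = 6513.78, so Y = 6513.78/0.91 = 7158

Y = 7158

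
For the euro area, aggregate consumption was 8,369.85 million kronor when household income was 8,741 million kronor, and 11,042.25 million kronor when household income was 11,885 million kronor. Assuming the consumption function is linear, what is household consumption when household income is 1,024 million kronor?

C = 1810.4

MPC = (11042.25 − 8369.85)/(11885 − 8741) = 2672.4/3144 = 0.85
a = 8369.85 − 0.85(8741) = 8369.85 − 7429.85 = 940
C = 940 + 0.85(1024) = 940 + 870.4 = 1810.4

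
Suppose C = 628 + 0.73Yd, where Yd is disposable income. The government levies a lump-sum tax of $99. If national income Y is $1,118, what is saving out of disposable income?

Yd = Y − T = 1118 − 99 = 1019
C = 628 + 0.73(1019) = 628 + 743.87 = 1371.87
S = Yd − C = 1019 − 1371.87 = -352.87

S = -352.87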